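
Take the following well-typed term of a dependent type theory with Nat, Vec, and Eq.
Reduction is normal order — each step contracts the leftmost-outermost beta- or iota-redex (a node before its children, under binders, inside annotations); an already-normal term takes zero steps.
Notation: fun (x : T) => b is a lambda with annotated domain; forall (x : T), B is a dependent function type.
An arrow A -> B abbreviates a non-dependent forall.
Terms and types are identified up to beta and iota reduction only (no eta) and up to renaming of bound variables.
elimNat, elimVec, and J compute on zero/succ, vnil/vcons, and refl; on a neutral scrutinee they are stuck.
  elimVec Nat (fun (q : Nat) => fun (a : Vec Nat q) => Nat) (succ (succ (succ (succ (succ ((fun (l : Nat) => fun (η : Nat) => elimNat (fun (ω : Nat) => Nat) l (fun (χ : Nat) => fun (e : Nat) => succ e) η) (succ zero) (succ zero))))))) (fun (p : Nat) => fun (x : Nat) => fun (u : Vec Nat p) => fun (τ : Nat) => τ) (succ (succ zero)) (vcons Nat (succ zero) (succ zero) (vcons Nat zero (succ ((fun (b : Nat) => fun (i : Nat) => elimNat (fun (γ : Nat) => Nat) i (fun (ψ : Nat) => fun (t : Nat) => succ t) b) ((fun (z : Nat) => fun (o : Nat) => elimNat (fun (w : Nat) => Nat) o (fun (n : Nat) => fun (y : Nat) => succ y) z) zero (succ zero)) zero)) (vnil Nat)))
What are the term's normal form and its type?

normal form:
  succ (succ (succ (succ (succ (succ (succ zero))))))
the term's type:
  Nat


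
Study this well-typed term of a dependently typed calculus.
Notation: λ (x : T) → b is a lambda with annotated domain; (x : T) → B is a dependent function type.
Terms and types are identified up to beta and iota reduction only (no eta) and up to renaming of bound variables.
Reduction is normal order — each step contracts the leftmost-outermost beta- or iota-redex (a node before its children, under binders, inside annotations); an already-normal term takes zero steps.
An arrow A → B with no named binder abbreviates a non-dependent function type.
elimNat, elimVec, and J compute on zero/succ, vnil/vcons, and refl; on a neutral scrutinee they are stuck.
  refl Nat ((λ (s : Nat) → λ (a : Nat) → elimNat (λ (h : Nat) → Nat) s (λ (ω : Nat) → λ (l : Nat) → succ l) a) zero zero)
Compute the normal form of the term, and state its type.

reduced normal form:
  refl Nat zero
inferred type:
  Eq Nat zero zero


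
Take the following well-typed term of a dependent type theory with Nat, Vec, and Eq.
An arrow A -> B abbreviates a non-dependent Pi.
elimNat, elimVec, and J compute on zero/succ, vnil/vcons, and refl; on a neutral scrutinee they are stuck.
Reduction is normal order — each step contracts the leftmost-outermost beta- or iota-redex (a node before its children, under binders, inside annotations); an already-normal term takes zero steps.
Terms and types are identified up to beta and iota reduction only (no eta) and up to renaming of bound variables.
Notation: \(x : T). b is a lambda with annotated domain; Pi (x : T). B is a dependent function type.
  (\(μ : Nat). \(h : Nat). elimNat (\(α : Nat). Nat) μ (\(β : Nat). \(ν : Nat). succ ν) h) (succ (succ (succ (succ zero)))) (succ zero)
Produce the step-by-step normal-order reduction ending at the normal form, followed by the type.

normal-order reduction sequence:
  (\(μ : Nat). \(h : Nat). elimNat (\(α : Nat). Nat) μ (\(β : Nat). \(ν : Nat). succ ν) h) (succ (succ (succ (succ zero)))) (succ zero)
  ~> (\(μ : Nat). elimNat (\(h : Nat). Nat) (succ (succ (succ (succ zero)))) (\(α : Nat). \(β : Nat). succ β) μ) (succ zero)
  ~> elimNat (\(μ : Nat). Nat) (succ (succ (succ (succ zero)))) (\(h : Nat). \(α : Nat). succ α) (succ zero)
  ~> (\(μ : Nat). \(h : Nat). succ h) zero (elimNat (\(α : Nat). Nat) (succ (succ (succ (succ zero)))) (\(β : Nat). \(ν : Nat). succ ν) zero)
  ~> (\(μ : Nat). succ μ) (elimNat (\(h : Nat). Nat) (succ (succ (succ (succ zero)))) (\(α : Nat). \(β : Nat). succ β) zero)
  ~> succ (elimNat (\(μ : Nat). Nat) (succ (succ (succ (succ zero)))) (\(h : Nat). \(α : Nat). succ α) zero)
  ~> succ (succ (succ (succ (succ zero))))
inferred type:
  Nat


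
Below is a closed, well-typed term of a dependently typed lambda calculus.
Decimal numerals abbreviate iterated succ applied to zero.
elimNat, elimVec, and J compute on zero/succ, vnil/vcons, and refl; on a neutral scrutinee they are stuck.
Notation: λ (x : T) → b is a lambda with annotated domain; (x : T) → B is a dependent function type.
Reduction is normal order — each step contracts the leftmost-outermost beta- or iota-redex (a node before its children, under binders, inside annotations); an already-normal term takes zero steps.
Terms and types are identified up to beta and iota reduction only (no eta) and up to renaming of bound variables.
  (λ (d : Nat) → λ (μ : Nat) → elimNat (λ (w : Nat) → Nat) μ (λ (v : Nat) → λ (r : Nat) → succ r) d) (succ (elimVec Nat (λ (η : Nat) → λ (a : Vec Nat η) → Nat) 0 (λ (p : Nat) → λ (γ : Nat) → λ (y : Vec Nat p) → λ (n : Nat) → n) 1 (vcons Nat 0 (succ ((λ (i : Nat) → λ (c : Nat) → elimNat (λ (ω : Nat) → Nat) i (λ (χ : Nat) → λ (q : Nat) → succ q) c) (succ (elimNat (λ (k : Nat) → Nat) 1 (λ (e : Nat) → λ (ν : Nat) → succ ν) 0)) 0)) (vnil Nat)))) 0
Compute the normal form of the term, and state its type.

reduced normal form:
  1
the term's type:
  Nat
observation: 12 normal-order steps separate the term from its normal form.


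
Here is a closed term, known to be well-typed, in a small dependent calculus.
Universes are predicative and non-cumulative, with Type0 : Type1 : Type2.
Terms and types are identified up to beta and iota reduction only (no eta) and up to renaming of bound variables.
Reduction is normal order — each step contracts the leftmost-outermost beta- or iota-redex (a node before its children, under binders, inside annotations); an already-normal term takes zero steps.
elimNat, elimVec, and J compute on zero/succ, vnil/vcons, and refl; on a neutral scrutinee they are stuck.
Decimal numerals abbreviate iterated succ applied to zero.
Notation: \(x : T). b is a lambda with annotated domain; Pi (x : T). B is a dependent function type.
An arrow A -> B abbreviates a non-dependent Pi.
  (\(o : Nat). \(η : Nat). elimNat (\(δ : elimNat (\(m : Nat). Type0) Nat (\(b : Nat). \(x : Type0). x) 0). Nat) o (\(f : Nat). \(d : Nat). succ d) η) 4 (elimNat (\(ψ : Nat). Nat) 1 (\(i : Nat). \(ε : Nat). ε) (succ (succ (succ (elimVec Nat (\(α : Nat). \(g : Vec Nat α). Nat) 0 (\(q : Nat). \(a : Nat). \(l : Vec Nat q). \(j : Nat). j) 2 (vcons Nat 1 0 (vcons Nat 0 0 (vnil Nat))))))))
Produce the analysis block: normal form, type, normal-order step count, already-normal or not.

resulting normal form:
  5
the term's type:
  Nat
reduction steps (normal order): 28
already normal: no
first redex: a beta-redex


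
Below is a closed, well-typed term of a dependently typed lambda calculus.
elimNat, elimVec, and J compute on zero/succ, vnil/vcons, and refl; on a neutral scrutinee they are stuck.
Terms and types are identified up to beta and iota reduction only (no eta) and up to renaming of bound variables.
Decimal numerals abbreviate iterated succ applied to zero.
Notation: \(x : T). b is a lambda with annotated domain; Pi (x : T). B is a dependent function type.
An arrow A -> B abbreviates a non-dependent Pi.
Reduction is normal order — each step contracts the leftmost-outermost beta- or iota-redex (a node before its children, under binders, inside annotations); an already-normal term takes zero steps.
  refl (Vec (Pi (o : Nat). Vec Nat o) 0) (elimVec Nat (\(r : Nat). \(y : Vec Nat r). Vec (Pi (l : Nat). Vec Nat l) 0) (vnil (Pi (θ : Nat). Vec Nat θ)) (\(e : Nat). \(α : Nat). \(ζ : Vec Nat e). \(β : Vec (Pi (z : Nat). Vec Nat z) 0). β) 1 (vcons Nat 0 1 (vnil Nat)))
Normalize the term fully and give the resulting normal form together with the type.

resulting normal form:
  refl (Vec (Pi (o : Nat). Vec Nat o) 0) (vnil (Pi (r : Nat). Vec Nat r))
type:
  Eq (Vec (Pi (o : Nat). Vec Nat o) 0) (vnil (Pi (r : Nat). Vec Nat r)) (vnil (Pi (y : Nat). Vec Nat y))


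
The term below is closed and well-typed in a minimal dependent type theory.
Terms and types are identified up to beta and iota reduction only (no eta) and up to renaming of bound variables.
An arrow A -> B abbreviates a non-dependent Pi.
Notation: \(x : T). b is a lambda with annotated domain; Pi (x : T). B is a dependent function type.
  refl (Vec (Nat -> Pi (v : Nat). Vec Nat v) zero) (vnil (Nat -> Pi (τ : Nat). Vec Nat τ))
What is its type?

the term's type:
  Eq (Vec (Nat -> Pi (v : Nat). Vec Nat v) zero) (vnil (Nat -> Pi (τ : Nat). Vec Nat τ)) (vnil (Nat -> Pi (β : Nat). Vec Nat β))


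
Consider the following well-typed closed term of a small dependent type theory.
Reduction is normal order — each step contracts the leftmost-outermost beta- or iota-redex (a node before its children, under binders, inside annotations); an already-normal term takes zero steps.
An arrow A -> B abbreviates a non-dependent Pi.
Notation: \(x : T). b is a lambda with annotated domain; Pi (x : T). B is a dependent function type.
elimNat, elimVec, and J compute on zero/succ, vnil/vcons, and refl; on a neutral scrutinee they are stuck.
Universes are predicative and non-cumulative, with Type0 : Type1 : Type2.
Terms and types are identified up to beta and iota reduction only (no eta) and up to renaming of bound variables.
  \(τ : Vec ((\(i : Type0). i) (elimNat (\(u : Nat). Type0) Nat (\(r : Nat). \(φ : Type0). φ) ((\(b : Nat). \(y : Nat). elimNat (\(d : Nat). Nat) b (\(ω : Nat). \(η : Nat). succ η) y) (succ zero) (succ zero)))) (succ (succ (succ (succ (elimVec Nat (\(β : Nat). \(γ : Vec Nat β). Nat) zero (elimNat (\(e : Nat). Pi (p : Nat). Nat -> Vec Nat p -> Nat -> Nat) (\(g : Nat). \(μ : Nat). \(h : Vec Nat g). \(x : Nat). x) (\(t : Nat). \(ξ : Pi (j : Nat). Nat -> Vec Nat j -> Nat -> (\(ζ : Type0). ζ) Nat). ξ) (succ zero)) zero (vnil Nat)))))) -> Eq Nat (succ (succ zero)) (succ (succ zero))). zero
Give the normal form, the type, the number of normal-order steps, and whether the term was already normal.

resulting normal form:
  \(τ : Vec Nat (succ (succ (succ (succ zero)))) -> Eq Nat (succ (succ zero)) (succ (succ zero))). zero
the term's type:
  (Vec Nat (succ (succ (succ (succ zero)))) -> Eq Nat (succ (succ zero)) (succ (succ zero))) -> Nat
steps to reach normal form (normal order): 15
already normal: no
first redex: a beta-redex


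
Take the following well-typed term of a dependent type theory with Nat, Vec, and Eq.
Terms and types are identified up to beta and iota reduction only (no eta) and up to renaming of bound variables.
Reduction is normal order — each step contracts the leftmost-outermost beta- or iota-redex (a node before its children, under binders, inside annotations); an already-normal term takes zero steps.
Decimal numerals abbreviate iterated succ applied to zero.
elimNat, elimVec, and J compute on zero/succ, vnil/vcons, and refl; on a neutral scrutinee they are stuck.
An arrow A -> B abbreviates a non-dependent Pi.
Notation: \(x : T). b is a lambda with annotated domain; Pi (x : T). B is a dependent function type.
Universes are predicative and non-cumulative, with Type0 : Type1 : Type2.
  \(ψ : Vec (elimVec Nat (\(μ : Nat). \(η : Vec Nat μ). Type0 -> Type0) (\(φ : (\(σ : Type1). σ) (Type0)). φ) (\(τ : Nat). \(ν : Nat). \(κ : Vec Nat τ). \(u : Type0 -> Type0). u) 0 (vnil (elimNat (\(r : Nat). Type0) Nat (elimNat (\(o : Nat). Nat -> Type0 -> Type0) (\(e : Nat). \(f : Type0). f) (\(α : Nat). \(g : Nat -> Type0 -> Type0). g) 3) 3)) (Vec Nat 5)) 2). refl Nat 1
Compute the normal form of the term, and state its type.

reduced normal form:
  \(ψ : Vec (Vec Nat 5) 2). refl Nat 1
inferred type:
  Vec (Vec Nat 5) 2 -> Eq Nat 1 1
observation: 2 normal-order steps normalize the term, beginning with an elimVec iota-redex.


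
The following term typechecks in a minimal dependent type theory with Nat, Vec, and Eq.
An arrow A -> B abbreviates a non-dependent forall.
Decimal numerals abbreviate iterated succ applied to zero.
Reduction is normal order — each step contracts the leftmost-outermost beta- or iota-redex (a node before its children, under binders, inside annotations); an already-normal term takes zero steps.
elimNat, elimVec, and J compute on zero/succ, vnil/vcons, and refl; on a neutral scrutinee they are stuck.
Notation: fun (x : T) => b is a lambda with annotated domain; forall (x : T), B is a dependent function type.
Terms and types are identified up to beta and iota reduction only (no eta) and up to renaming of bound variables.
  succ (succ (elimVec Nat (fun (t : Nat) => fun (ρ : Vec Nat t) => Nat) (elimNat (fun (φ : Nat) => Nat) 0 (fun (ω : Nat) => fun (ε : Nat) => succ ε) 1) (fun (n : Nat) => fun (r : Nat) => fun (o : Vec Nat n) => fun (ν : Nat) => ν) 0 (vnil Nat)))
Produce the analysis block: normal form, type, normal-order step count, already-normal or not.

normal form:
  3
the term's type:
  Nat
normal-order step count: 5
term was already normal: no
first contracted redex: an elimVec iota-redex


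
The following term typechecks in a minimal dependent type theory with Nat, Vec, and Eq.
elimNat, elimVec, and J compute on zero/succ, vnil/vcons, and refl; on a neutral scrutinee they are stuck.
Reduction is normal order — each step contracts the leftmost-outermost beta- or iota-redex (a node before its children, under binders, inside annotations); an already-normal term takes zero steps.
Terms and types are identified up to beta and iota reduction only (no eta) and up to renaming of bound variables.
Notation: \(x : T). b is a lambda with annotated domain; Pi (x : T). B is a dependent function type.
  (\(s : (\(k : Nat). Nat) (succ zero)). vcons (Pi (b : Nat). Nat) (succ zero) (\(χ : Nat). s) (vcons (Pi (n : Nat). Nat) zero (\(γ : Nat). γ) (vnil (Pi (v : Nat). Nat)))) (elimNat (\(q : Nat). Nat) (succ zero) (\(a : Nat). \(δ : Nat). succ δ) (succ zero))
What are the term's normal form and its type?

normal form:
  vcons (Pi (s : Nat). Nat) (succ zero) (\(k : Nat). succ (succ zero)) (vcons (Pi (b : Nat). Nat) zero (\(χ : Nat). χ) (vnil (Pi (n : Nat). Nat)))
type:
  Vec (Pi (s : Nat). Nat) (succ (succ zero))
observation: 5 normal-order steps separate the term from its normal form.


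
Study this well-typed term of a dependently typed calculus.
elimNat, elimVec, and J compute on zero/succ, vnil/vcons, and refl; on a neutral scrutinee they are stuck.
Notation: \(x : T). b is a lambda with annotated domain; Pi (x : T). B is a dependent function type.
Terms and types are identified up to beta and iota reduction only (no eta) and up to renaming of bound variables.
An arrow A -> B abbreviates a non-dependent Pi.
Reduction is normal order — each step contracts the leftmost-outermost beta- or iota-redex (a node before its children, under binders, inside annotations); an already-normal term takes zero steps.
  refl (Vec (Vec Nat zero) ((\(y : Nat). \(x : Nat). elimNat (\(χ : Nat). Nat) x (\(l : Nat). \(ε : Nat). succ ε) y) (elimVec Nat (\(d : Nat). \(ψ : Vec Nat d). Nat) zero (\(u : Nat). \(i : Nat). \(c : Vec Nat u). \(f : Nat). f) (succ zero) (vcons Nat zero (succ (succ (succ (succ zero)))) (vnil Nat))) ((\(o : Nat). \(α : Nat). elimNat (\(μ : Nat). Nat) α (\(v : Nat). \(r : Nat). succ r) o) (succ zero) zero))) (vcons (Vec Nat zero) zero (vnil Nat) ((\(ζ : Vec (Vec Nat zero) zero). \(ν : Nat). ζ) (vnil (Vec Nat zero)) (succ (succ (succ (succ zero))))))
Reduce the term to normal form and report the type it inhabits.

normal form:
  refl (Vec (Vec Nat zero) (succ zero)) (vcons (Vec Nat zero) zero (vnil Nat) (vnil (Vec Nat zero)))
inferred type:
  Eq (Vec (Vec Nat zero) (succ zero)) (vcons (Vec Nat zero) zero (vnil Nat) (vnil (Vec Nat zero))) (vcons (Vec Nat zero) zero (vnil Nat) (vnil (Vec Nat zero)))


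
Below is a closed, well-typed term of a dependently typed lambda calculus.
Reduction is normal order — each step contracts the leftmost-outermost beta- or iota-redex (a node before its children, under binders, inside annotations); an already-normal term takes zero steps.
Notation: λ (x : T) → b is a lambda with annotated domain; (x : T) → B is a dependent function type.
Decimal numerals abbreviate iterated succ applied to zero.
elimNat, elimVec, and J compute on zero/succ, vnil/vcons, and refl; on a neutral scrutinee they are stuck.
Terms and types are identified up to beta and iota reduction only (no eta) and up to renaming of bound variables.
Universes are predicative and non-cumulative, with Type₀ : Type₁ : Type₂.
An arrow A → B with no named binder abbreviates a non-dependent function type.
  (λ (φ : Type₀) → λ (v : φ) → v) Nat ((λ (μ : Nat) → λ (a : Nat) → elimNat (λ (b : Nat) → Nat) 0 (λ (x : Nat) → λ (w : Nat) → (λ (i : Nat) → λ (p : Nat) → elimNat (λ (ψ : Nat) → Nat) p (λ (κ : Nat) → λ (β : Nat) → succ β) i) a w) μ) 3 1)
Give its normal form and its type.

reduced normal form:
  3
inferred type:
  Nat


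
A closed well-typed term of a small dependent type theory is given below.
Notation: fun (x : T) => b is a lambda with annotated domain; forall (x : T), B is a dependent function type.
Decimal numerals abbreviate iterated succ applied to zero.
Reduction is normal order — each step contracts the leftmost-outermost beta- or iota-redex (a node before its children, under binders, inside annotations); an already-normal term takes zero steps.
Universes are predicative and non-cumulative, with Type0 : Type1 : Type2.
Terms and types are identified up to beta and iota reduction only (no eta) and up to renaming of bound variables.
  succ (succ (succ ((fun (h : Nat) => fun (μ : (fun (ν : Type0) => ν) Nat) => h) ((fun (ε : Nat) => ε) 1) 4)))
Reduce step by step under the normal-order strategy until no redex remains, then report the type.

normal-order reduction:
  succ (succ (succ ((fun (h : Nat) => fun (μ : (fun (ν : Type0) => ν) Nat) => h) ((fun (ε : Nat) => ε) 1) 4)))
  ~> succ (succ (succ ((fun (h : (fun (μ : Type0) => μ) Nat) => (fun (ν : Nat) => ν) 1) 4)))
  ~> succ (succ (succ ((fun (h : Nat) => h) 1)))
  ~> 4
the term's type:
  Nat


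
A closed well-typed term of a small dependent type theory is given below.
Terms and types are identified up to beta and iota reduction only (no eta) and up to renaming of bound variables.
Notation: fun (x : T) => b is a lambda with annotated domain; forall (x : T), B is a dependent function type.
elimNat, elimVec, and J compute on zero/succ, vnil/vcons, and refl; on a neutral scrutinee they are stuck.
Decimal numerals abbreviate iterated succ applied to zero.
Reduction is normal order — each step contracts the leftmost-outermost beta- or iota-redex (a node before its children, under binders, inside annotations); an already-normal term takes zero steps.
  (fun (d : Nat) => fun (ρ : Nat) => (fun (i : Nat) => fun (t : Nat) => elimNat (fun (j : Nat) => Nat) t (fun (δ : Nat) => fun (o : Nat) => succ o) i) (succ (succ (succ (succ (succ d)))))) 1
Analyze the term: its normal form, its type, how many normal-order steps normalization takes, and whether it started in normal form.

reduced normal form:
  fun (d : Nat) => fun (ρ : Nat) => succ (succ (succ (succ (succ (succ ρ)))))
type:
  forall (d : Nat), forall (ρ : Nat), Nat
normal-order step count: 21
started in normal form: no
first redex: a beta-redex


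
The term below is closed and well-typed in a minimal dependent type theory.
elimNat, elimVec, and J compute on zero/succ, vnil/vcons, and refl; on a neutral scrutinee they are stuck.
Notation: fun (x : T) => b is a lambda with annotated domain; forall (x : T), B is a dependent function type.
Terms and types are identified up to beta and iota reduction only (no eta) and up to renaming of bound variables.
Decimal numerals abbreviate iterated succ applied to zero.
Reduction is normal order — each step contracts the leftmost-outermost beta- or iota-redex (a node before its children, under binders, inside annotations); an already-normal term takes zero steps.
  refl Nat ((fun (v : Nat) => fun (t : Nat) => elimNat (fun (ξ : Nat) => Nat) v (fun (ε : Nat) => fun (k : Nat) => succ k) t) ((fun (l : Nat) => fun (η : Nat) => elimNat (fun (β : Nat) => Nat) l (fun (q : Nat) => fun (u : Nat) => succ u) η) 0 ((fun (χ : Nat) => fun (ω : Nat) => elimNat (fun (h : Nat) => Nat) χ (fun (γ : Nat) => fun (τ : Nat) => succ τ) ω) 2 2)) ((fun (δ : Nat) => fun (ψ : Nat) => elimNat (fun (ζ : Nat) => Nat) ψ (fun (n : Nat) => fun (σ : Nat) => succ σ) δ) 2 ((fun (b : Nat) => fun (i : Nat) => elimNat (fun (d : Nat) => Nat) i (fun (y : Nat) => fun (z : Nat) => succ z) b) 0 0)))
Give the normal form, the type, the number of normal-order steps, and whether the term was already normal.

normal form:
  refl Nat 6
type:
  Eq Nat 6 6
reduction steps (normal order): 45
already normal: no
first contracted redex: a beta-redex


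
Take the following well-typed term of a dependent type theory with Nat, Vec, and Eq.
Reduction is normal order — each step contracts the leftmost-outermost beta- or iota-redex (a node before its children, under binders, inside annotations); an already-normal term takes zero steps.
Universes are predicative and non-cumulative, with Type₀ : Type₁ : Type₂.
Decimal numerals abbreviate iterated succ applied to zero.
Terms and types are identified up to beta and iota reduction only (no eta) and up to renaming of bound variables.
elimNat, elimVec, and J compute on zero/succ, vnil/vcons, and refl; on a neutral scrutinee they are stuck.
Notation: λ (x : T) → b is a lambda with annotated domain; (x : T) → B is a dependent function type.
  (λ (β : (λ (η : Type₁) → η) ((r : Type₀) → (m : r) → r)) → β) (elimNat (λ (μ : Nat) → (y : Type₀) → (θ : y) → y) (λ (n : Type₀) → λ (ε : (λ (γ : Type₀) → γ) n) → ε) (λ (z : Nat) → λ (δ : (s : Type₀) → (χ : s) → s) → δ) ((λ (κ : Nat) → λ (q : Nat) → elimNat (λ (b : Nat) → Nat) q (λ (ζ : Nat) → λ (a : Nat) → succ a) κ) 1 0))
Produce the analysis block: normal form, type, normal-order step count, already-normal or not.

resulting normal form:
  λ (β : Type₀) → λ (η : β) → η
the term's type:
  (β : Type₀) → (η : β) → β
steps to reach normal form (normal order): 12
term was already normal: no
first contracted redex: a beta-redex


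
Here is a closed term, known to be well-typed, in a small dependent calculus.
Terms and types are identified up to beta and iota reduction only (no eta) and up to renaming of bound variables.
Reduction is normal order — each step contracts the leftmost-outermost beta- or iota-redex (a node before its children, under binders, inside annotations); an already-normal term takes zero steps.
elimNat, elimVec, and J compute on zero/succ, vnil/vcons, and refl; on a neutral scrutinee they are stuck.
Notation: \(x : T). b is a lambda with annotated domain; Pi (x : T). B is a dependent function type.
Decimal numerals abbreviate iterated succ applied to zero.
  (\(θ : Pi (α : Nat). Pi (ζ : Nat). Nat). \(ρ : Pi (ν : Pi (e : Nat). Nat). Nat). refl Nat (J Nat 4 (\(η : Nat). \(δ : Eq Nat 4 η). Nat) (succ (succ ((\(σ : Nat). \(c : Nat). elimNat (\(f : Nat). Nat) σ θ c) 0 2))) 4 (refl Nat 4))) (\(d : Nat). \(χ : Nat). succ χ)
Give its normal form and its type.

normal form:
  \(θ : Pi (α : Pi (ζ : Nat). Nat). Nat). refl Nat 4
inferred type:
  Pi (θ : Pi (α : Pi (ζ : Nat). Nat). Nat). Eq Nat 4 4


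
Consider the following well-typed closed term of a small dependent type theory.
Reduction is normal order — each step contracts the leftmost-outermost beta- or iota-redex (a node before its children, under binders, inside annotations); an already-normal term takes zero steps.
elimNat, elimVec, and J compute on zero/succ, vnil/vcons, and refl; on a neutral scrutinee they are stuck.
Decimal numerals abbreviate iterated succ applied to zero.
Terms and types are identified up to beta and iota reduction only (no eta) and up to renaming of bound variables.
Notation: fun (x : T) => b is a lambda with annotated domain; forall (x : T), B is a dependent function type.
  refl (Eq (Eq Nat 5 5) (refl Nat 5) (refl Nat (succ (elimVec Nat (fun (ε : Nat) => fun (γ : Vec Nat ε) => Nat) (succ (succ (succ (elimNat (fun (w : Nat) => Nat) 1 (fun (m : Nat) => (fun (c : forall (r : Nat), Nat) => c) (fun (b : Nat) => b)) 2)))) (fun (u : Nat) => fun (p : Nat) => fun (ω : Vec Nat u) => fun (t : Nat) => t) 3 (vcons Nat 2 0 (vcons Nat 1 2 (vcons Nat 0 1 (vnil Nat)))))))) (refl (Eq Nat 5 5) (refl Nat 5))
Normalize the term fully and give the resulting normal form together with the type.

resulting normal form:
  refl (Eq (Eq Nat 5 5) (refl Nat 5) (refl Nat 5)) (refl (Eq Nat 5 5) (refl Nat 5))
inferred type:
  Eq (Eq (Eq Nat 5 5) (refl Nat 5) (refl Nat 5)) (refl (Eq Nat 5 5) (refl Nat 5)) (refl (Eq Nat 5 5) (refl Nat 5))
observation: 25 normal-order steps separate the term from its normal form.


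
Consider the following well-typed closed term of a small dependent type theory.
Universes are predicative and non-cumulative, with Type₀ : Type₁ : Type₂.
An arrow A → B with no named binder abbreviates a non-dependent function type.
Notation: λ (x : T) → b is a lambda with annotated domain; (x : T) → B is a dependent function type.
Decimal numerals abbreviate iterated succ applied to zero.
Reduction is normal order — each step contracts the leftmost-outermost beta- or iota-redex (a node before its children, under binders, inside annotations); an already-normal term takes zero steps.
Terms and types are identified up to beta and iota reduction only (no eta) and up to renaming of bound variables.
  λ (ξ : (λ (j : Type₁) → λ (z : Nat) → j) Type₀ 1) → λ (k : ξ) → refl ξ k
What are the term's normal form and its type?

reduced normal form:
  λ (ξ : Type₀) → λ (j : ξ) → refl ξ j
the term's type:
  (ξ : Type₀) → (j : ξ) → Eq ξ j j


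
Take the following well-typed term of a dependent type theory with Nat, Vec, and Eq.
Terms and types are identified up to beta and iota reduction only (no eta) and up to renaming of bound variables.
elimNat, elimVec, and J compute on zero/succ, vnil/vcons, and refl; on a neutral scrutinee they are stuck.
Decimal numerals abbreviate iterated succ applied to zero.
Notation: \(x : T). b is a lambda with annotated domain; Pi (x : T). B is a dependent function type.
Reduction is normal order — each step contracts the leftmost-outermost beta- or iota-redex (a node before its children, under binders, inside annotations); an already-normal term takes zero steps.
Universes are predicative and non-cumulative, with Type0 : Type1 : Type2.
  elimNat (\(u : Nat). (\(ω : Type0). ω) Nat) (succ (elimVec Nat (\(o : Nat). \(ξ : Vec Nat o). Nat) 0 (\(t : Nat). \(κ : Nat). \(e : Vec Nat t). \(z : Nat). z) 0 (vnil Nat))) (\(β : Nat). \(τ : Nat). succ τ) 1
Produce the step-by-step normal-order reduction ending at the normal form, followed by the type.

normal-order reduction:
  elimNat (\(u : Nat). (\(ω : Type0). ω) Nat) (succ (elimVec Nat (\(o : Nat). \(ξ : Vec Nat o). Nat) 0 (\(t : Nat). \(κ : Nat). \(e : Vec Nat t). \(z : Nat). z) 0 (vnil Nat))) (\(β : Nat). \(τ : Nat). succ τ) 1
  ~> (\(u : Nat). \(ω : Nat). succ ω) 0 (elimNat (\(o : Nat). (\(ξ : Type0). ξ) Nat) (succ (elimVec Nat (\(t : Nat). \(κ : Vec Nat t). Nat) 0 (\(e : Nat). \(z : Nat). \(β : Vec Nat e). \(τ : Nat). τ) 0 (vnil Nat))) (\(μ : Nat). \(w : Nat). succ w) 0)
  ~> (\(u : Nat). succ u) (elimNat (\(ω : Nat). (\(o : Type0). o) Nat) (succ (elimVec Nat (\(ξ : Nat). \(t : Vec Nat ξ). Nat) 0 (\(κ : Nat). \(e : Nat). \(z : Vec Nat κ). \(β : Nat). β) 0 (vnil Nat))) (\(τ : Nat). \(μ : Nat). succ μ) 0)
  ~> succ (elimNat (\(u : Nat). (\(ω : Type0). ω) Nat) (succ (elimVec Nat (\(o : Nat). \(ξ : Vec Nat o). Nat) 0 (\(t : Nat). \(κ : Nat). \(e : Vec Nat t). \(z : Nat). z) 0 (vnil Nat))) (\(β : Nat). \(τ : Nat). succ τ) 0)
  ~> succ (succ (elimVec Nat (\(u : Nat). \(ω : Vec Nat u). Nat) 0 (\(o : Nat). \(ξ : Nat). \(t : Vec Nat o). \(κ : Nat). κ) 0 (vnil Nat)))
  ~> 2
type:
  Nat


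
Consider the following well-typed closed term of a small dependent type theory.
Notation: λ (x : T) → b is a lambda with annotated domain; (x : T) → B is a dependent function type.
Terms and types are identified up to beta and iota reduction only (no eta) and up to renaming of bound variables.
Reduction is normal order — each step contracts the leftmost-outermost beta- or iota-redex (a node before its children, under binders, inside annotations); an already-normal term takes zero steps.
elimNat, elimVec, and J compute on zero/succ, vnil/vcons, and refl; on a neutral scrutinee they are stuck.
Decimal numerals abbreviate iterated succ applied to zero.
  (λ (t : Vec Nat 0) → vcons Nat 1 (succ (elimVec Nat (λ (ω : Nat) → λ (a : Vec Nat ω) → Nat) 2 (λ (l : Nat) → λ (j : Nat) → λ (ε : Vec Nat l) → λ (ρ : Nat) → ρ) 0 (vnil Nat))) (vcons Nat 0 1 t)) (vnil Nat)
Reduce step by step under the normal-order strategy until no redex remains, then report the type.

normal-order reduction:
  (λ (t : Vec Nat 0) → vcons Nat 1 (succ (elimVec Nat (λ (ω : Nat) → λ (a : Vec Nat ω) → Nat) 2 (λ (l : Nat) → λ (j : Nat) → λ (ε : Vec Nat l) → λ (ρ : Nat) → ρ) 0 (vnil Nat))) (vcons Nat 0 1 t)) (vnil Nat)
  ~> vcons Nat 1 (succ (elimVec Nat (λ (t : Nat) → λ (ω : Vec Nat t) → Nat) 2 (λ (a : Nat) → λ (l : Nat) → λ (j : Vec Nat a) → λ (ε : Nat) → ε) 0 (vnil Nat))) (vcons Nat 0 1 (vnil Nat))
  ~> vcons Nat 1 3 (vcons Nat 0 1 (vnil Nat))
type:
  Vec Nat 2


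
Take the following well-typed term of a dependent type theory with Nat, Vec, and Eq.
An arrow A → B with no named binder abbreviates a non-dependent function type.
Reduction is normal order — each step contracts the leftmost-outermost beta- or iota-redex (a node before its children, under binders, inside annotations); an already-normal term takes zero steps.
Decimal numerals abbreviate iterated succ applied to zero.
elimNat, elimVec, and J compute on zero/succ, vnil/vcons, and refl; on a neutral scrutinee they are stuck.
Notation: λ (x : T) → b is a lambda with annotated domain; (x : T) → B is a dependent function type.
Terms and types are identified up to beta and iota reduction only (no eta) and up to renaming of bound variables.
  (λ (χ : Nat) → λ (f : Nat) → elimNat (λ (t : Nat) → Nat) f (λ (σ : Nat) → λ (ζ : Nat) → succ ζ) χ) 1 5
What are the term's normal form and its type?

normal form:
  6
the term's type:
  Nat


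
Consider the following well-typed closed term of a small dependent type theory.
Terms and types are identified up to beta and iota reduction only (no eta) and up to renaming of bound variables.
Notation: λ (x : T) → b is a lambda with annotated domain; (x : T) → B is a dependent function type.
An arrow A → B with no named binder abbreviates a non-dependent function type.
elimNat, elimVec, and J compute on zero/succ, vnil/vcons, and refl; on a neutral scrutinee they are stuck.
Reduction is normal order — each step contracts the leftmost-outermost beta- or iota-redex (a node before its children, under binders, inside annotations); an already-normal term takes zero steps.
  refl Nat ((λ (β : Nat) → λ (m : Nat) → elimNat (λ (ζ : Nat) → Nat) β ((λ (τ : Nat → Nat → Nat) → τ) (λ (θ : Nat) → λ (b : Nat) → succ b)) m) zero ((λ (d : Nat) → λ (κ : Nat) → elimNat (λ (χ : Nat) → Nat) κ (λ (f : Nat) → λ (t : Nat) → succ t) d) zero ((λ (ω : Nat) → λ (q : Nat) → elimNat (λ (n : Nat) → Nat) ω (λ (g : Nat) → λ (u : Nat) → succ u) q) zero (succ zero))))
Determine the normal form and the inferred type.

resulting normal form:
  refl Nat (succ zero)
inferred type:
  Eq Nat (succ zero) (succ zero)


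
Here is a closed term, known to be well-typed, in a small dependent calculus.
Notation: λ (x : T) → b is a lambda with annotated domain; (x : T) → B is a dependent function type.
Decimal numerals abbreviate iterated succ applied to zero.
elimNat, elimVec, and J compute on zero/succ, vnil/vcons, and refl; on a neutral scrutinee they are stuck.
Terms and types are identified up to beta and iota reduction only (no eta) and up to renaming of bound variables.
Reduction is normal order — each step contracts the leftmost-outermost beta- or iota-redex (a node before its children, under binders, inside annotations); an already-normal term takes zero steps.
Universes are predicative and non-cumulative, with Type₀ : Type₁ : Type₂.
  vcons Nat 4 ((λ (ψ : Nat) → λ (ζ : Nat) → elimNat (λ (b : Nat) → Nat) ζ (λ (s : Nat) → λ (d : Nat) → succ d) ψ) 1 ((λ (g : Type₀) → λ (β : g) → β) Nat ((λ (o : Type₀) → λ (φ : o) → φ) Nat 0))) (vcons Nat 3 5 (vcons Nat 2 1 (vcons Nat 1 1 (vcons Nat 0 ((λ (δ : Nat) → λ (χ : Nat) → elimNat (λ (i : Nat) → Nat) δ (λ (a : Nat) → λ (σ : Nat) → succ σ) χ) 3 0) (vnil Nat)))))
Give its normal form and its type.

reduced normal form:
  vcons Nat 4 1 (vcons Nat 3 5 (vcons Nat 2 1 (vcons Nat 1 1 (vcons Nat 0 3 (vnil Nat)))))
inferred type:
  Vec Nat 5


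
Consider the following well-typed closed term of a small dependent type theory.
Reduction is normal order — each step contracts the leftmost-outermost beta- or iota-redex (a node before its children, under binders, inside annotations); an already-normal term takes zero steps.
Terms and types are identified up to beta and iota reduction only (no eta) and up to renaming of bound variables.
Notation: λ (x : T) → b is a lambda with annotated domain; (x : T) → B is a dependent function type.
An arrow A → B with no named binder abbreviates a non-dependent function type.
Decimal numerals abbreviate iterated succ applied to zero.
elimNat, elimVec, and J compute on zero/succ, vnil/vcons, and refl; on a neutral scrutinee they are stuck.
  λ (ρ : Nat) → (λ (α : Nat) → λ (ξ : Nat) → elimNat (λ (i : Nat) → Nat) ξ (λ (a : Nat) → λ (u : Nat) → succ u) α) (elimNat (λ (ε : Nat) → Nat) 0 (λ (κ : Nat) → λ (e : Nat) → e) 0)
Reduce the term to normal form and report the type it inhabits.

normal form:
  λ (ρ : Nat) → λ (α : Nat) → α
type:
  Nat → Nat → Nat
observation: the leftmost-outermost redex is a beta-redex, and normalization takes 3 steps.


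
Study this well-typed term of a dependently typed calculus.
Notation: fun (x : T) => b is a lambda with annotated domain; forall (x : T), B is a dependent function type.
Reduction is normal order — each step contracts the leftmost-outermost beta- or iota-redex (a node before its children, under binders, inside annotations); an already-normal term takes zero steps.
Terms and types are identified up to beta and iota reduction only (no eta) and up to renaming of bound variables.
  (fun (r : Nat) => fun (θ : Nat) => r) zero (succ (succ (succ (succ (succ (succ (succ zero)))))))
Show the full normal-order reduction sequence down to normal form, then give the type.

reduction (normal order):
  (fun (r : Nat) => fun (θ : Nat) => r) zero (succ (succ (succ (succ (succ (succ (succ zero)))))))
  ~> (fun (r : Nat) => zero) (succ (succ (succ (succ (succ (succ (succ zero)))))))
  ~> zero
type:
  Nat


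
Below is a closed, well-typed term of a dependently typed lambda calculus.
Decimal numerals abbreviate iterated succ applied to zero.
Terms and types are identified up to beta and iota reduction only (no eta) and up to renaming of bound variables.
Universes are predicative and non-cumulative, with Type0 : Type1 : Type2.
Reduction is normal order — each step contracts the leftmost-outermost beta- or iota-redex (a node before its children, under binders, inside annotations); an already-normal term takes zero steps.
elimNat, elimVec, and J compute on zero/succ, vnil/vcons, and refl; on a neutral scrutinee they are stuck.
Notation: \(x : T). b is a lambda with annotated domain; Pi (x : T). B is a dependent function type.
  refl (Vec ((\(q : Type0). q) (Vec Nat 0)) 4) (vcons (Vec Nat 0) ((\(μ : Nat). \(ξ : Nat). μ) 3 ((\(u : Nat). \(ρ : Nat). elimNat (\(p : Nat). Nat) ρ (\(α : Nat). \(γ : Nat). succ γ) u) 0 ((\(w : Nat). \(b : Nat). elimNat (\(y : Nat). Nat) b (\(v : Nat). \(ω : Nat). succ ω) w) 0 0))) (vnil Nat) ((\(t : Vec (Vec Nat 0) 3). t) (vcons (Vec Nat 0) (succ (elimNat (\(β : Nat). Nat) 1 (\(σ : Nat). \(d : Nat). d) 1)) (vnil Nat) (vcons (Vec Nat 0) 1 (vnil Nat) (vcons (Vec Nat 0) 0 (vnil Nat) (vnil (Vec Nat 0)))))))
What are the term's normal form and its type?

resulting normal form:
  refl (Vec (Vec Nat 0) 4) (vcons (Vec Nat 0) 3 (vnil Nat) (vcons (Vec Nat 0) 2 (vnil Nat) (vcons (Vec Nat 0) 1 (vnil Nat) (vcons (Vec Nat 0) 0 (vnil Nat) (vnil (Vec Nat 0))))))
type:
  Eq (Vec (Vec Nat 0) 4) (vcons (Vec Nat 0) 3 (vnil Nat) (vcons (Vec Nat 0) 2 (vnil Nat) (vcons (Vec Nat 0) 1 (vnil Nat) (vcons (Vec Nat 0) 0 (vnil Nat) (vnil (Vec Nat 0)))))) (vcons (Vec Nat 0) 3 (vnil Nat) (vcons (Vec Nat 0) 2 (vnil Nat) (vcons (Vec Nat 0) 1 (vnil Nat) (vcons (Vec Nat 0) 0 (vnil Nat) (vnil (Vec Nat 0))))))
observation: 8 normal-order steps separate the term from its normal form.


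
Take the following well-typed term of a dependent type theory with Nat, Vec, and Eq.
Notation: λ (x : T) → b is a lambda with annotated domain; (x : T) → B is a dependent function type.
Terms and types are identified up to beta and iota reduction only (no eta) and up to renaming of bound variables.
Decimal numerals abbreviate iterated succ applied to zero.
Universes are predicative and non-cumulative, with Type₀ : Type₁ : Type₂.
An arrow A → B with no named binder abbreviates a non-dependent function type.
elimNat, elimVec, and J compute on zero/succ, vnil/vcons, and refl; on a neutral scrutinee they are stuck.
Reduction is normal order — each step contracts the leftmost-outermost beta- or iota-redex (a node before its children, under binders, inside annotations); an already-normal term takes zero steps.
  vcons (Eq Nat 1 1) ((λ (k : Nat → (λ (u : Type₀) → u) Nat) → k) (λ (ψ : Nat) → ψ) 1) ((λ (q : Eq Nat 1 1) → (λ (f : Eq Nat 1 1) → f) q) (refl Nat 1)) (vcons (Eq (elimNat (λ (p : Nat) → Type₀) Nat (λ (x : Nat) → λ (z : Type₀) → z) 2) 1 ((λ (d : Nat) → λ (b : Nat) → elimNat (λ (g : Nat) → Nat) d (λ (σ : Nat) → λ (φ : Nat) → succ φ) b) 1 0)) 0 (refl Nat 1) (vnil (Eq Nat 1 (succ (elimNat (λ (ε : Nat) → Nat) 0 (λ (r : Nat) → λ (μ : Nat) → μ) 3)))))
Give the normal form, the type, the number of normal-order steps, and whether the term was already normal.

normal form:
  vcons (Eq Nat 1 1) 1 (refl Nat 1) (vcons (Eq Nat 1 1) 0 (refl Nat 1) (vnil (Eq Nat 1 1)))
the term's type:
  Vec (Eq Nat 1 1) 2
normal-order step count: 24
already normal: no
first redex: a beta-redex


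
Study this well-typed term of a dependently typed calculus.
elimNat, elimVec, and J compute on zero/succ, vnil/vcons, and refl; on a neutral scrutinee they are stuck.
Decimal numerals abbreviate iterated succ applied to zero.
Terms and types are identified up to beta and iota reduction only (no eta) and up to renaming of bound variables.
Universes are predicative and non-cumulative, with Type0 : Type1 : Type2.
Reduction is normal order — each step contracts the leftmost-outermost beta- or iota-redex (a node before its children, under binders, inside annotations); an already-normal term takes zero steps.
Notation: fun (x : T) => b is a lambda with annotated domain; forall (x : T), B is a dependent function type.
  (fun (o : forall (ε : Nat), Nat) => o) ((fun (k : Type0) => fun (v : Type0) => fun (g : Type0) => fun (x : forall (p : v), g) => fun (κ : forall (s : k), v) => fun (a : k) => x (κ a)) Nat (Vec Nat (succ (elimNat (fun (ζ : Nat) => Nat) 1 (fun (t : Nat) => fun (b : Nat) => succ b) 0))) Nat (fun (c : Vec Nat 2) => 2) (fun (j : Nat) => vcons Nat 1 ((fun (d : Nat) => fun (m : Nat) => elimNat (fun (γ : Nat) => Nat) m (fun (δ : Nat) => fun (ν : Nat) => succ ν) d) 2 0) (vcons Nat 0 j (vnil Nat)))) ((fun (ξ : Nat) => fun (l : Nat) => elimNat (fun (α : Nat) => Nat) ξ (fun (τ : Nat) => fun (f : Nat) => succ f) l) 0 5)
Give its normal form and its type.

resulting normal form:
  2
type:
  Nat
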